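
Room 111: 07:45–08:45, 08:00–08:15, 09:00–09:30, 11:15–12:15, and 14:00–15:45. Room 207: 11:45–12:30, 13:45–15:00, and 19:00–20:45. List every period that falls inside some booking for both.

11:45–12:15, 14:00–15:00

A, merged: 07:45–08:45, 09:00–09:30, 11:15–12:15, 14:00–15:45.
07:45–08:45: no overlap with the second set.
09:00–09:30: no overlap with the second set.
11:15–12:15 meets the second set on 11:45–12:15.
14:00–15:45 meets the second set on 14:00–15:00.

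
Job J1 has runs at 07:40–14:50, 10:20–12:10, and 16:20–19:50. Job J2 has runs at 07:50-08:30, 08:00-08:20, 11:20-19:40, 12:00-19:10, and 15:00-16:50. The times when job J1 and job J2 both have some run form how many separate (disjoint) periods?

A, merged: 07:40-14:50, 16:20-19:50.
B, merged: 07:50-08:30, 11:20-19:40.
A ∩ B = 07:50-08:30, 11:20-14:50, 16:20-19:40.
That is 3 disjoint pieces.

3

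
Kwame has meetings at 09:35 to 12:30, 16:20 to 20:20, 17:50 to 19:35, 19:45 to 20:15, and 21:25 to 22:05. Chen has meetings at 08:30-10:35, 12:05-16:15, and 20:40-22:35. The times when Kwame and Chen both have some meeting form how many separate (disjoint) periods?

A, merged: 09:35-12:30, 16:20-20:20, 21:25-22:05.
A ∩ B = 09:35-10:35, 12:05-12:30, 21:25-22:05.
That is 3 disjoint pieces.

3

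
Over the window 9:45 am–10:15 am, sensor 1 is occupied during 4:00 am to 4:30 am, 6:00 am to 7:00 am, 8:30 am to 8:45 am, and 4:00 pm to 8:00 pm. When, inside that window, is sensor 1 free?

9:45 am-10:15 am

Covered (merged): 4:00 am-4:30 am, 6:00 am-7:00 am, 8:30 am-8:45 am, 4:00 pm-8:00 pm.
Gaps within 9:45 am-10:15 am: 9:45 am-10:15 am.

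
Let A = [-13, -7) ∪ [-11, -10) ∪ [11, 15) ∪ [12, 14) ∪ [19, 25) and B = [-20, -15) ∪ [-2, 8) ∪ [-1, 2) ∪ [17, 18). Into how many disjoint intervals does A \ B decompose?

Merge the first list: [-13, -7), [11, 15), [19, 25).
Merge the second list: [-20, -15), [-2, 8), [17, 18).
A \ B = [-13, -7), [11, 15), [19, 25).
That is 3 disjoint pieces.

3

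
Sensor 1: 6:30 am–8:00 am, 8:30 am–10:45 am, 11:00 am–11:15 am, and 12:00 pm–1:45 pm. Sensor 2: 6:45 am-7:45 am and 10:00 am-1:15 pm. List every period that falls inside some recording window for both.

6:45 am-7:45 am, 10:00 am-10:45 am, 11:00 am-11:15 am, 12:00 pm-1:15 pm

6:30 am-8:00 am meets the second set on 6:45 am-7:45 am.
8:30 am-10:45 am meets the second set on 10:00 am-10:45 am.
11:00 am-11:15 am meets the second set on 11:00 am-11:15 am.
12:00 pm-1:45 pm meets the second set on 12:00 pm-1:15 pm.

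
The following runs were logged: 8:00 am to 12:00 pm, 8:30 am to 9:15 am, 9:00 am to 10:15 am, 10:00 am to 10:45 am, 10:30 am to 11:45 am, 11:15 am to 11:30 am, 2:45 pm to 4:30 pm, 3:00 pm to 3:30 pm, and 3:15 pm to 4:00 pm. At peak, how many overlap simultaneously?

Walk the sorted start/end points keeping a running depth.
The depth first hits 3 at 9:00 am.

3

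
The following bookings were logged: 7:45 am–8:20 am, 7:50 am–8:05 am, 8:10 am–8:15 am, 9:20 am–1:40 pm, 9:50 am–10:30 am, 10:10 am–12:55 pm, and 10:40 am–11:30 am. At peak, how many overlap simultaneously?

3

Sweep endpoints in order; track running count of active intervals.
Peak of 3 reached at 10:10 am.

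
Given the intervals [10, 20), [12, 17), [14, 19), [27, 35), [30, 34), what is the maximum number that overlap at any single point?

Sweep endpoints in order; track running count of active intervals.
Peak of 3 reached at 14.

3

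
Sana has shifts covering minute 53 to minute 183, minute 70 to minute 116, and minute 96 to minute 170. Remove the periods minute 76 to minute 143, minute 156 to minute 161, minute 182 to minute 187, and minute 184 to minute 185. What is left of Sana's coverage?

minute 53 to minute 76, minute 143 to minute 156, minute 161 to minute 182

A, merged: minute 53 to minute 183.
B, merged: minute 76 to minute 143, minute 156 to minute 161, minute 182 to minute 187.
minute 53 to minute 183 minus B → minute 53 to minute 76, minute 143 to minute 156, minute 161 to minute 182.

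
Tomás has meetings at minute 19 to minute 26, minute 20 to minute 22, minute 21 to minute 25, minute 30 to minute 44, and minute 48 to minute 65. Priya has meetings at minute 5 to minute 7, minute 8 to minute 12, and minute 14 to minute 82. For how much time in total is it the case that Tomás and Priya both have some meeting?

First set merges to minute 19 to minute 26, minute 30 to minute 44, minute 48 to minute 65.
A ∩ B = minute 19 to minute 26, minute 30 to minute 44, minute 48 to minute 65.
Total: 7 minutes + 14 minutes + 17 minutes = 38 minutes.

38 minutes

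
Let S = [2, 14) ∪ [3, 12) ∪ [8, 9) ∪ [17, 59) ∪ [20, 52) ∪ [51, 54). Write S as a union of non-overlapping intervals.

[2, 14) ∪ [17, 59)

[3, 12) overlaps/touches [2, 14) → extend to [2, 14).
[8, 9) overlaps/touches [2, 14) → extend to [2, 14).
[17, 59) is disjoint → start new block.
[20, 52) overlaps/touches [17, 59) → extend to [17, 59).
[51, 54) overlaps/touches [17, 59) → extend to [17, 59).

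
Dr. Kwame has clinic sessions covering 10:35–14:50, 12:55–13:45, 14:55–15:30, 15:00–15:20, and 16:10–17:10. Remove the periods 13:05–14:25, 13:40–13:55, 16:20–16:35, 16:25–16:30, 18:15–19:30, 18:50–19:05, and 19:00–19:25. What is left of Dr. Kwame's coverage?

First set merges to 10:35–14:50, 14:55–15:30, 16:10–17:10.
Second set merges to 13:05–14:25, 16:20–16:35, 18:15–19:30.
10:35–14:50 minus B → 10:35–13:05, 14:25–14:50.
14:55–15:30: no B overlap → unchanged.
16:10–17:10 minus B → 16:10–16:20, 16:35–17:10.

10:35–13:05, 14:25–14:50, 14:55–15:30, 16:10–16:20, 16:35–17:10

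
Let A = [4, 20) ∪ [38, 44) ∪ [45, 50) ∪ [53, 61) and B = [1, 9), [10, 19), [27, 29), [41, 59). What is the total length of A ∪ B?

44

A ∪ B = [1, 20), [27, 29), [38, 61).
Total: 19 + 2 + 23 = 44.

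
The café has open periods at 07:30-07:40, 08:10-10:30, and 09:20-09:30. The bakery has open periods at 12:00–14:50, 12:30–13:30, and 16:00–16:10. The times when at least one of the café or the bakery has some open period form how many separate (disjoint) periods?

Merge the first list: 07:30-07:40, 08:10-10:30.
Merge the second list: 12:00-14:50, 16:00-16:10.
A ∪ B = 07:30-07:40, 08:10-10:30, 12:00-14:50, 16:00-16:10.
That is 4 disjoint pieces.

4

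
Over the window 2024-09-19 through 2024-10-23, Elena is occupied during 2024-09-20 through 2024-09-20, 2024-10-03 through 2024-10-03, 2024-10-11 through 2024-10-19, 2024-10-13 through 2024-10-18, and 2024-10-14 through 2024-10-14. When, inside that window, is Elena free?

The merged coverage is 2024-09-20 through 2024-09-20, 2024-10-03 through 2024-10-03, 2024-10-11 through 2024-10-19.
Uncovered inside 2024-09-19 through 2024-10-23: 2024-09-19 through 2024-09-19, 2024-09-21 through 2024-10-02, 2024-10-04 through 2024-10-10, 2024-10-20 through 2024-10-23.

2024-09-19 through 2024-09-19, 2024-09-21 through 2024-10-02, 2024-10-04 through 2024-10-10, 2024-10-20 through 2024-10-23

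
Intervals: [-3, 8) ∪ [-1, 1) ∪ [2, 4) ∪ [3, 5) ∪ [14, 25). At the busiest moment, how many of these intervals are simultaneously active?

3

Sweep endpoints in order; track running count of active intervals.
Peak of 3 reached at 3.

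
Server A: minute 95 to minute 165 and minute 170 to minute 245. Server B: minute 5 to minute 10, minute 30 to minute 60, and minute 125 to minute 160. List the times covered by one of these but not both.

minute 5 to minute 10, minute 30 to minute 60, minute 95 to minute 125, minute 160 to minute 165, minute 170 to minute 245

A but not B: minute 95 to minute 125, minute 160 to minute 165, minute 170 to minute 245.
B but not A: minute 5 to minute 10, minute 30 to minute 60.
Combining gives A △ B.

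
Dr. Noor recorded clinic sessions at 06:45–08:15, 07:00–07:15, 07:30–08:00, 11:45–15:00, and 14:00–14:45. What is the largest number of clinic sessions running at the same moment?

At 07:00, 2 of the intervals are simultaneously active.
No point has more.

2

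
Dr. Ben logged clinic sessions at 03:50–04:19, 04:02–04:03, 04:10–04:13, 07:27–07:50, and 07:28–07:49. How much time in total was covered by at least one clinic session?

52 min

Merged: 03:50–04:19, 07:27–07:50.
Lengths: 29 min + 23 min = 52 min.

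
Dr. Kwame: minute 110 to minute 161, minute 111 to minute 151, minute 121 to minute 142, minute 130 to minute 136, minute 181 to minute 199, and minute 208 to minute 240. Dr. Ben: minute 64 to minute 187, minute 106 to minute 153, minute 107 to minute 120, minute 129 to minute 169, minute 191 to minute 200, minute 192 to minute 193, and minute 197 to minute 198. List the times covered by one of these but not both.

minute 64 to minute 110, minute 161 to minute 181, minute 187 to minute 191, minute 199 to minute 200, minute 208 to minute 240

Merge the first list: minute 110 to minute 161, minute 181 to minute 199, minute 208 to minute 240.
Merge the second list: minute 64 to minute 187, minute 191 to minute 200.
A \ B = minute 187 to minute 191, minute 208 to minute 240.
B \ A = minute 64 to minute 110, minute 161 to minute 181, minute 199 to minute 200.
Union of the two gives the symmetric difference.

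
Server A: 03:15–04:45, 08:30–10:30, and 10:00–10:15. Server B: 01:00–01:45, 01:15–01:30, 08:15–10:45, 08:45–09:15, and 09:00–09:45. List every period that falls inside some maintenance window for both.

Merge the first list: 03:15–04:45, 08:30–10:30.
Merge the second list: 01:00–01:45, 08:15–10:45.
03:15–04:45 falls entirely outside B.
08:30–10:30 overlaps B on 08:30–10:30.

08:30–10:30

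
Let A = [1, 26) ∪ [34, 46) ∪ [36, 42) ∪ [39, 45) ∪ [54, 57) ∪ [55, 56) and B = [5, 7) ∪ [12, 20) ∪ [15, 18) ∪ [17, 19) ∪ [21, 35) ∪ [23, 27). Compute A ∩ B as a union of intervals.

A, merged: [1, 26), [34, 46), [54, 57).
B, merged: [5, 7), [12, 20), [21, 35).
[1, 26) overlaps B on [5, 7), [12, 20), [21, 26).
[34, 46) overlaps B on [34, 35).
[54, 57) falls entirely outside B.

[5, 7) ∪ [12, 20) ∪ [21, 26) ∪ [34, 35)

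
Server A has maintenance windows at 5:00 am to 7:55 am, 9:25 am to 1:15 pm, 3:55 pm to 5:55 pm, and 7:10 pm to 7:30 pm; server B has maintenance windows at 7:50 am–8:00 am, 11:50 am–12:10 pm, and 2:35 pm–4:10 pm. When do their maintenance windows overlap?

7:50 am–7:55 am, 11:50 am–12:10 pm, 3:55 pm–4:10 pm

5:00 am–7:55 am ∩ B → 7:50 am–7:55 am.
9:25 am–1:15 pm ∩ B → 11:50 am–12:10 pm.
3:55 pm–5:55 pm ∩ B → 3:55 pm–4:10 pm.
7:10 pm–7:30 pm meets no B interval.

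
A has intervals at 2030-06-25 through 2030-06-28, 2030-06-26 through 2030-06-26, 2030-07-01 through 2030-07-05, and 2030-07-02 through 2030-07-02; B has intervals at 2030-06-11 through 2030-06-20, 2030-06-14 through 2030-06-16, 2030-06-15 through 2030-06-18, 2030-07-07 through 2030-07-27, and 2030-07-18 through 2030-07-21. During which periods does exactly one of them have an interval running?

A, merged: 2030-06-25 through 2030-06-28, 2030-07-01 through 2030-07-05.
B, merged: 2030-06-11 through 2030-06-20, 2030-07-07 through 2030-07-27.
A \ B = 2030-06-25 through 2030-06-28, 2030-07-01 through 2030-07-05.
B \ A = 2030-06-11 through 2030-06-20, 2030-07-07 through 2030-07-27.
Union of the two gives the symmetric difference.

2030-06-11 through 2030-06-20, 2030-06-25 through 2030-06-28, 2030-07-01 through 2030-07-05, 2030-07-07 through 2030-07-27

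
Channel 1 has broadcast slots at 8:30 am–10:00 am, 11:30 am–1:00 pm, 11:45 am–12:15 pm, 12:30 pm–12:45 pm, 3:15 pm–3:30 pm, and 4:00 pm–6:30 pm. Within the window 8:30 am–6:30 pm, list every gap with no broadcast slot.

Covered (merged): 8:30 am–10:00 am, 11:30 am–1:00 pm, 3:15 pm–3:30 pm, 4:00 pm–6:30 pm.
Complement within 8:30 am–6:30 pm: 10:00 am–11:30 am, 1:00 pm–3:15 pm, 3:30 pm–4:00 pm.

10:00 am–11:30 am, 1:00 pm–3:15 pm, 3:30 pm–4:00 pm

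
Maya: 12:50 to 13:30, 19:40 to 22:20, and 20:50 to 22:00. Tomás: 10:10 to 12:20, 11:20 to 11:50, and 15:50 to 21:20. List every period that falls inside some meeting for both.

Merge the first list: 12:50-13:30, 19:40-22:20.
Merge the second list: 10:10-12:20, 15:50-21:20.
12:50-13:30 falls entirely outside B.
19:40-22:20 overlaps B on 19:40-21:20.

19:40-21:20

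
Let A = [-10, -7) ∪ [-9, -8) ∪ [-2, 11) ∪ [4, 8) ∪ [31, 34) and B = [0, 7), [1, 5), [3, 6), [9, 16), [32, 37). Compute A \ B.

[-10, -7) ∪ [-2, 0) ∪ [7, 9) ∪ [31, 32)

Merge the first list: [-10, -7), [-2, 11), [31, 34).
Merge the second list: [0, 7), [9, 16), [32, 37).
[-10, -7): nothing removed.
[-2, 11) \ B = [-2, 0), [7, 9).
[31, 34) \ B = [31, 32).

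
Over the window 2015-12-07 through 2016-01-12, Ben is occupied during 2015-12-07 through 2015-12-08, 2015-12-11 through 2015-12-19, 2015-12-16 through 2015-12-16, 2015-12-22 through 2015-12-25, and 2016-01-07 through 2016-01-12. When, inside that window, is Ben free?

2015-12-09 through 2015-12-10, 2015-12-20 through 2015-12-21, 2015-12-26 through 2016-01-06

After merging, the occupied span is 2015-12-07 through 2015-12-08, 2015-12-11 through 2015-12-19, 2015-12-22 through 2015-12-25, 2016-01-07 through 2016-01-12.
Gaps within 2015-12-07 through 2016-01-12: 2015-12-09 through 2015-12-10, 2015-12-20 through 2015-12-21, 2015-12-26 through 2016-01-06.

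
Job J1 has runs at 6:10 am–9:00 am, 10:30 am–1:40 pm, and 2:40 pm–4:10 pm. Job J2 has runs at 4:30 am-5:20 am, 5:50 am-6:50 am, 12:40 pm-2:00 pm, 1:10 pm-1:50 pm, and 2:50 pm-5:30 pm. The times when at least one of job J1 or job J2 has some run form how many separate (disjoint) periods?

4

Second set merges to 4:30 am-5:20 am, 5:50 am-6:50 am, 12:40 pm-2:00 pm, 2:50 pm-5:30 pm.
A ∪ B = 4:30 am-5:20 am, 5:50 am-9:00 am, 10:30 am-2:00 pm, 2:40 pm-5:30 pm.
That is 4 disjoint pieces.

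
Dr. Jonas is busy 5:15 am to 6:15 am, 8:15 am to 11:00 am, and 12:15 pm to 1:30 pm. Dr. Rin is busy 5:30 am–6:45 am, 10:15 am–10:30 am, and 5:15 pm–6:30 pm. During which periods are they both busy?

5:15 am–6:15 am meets the second set on 5:30 am–6:15 am.
8:15 am–11:00 am meets the second set on 10:15 am–10:30 am.
12:15 pm–1:30 pm: no overlap with the second set.

5:30 am–6:15 am, 10:15 am–10:30 am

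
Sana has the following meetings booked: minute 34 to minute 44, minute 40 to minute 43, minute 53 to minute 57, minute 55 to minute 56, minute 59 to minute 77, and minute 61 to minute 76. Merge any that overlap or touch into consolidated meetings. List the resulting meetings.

minute 40 to minute 43 overlaps/touches minute 34 to minute 44 → extend to minute 34 to minute 44.
minute 53 to minute 57 is disjoint → start new block.
minute 55 to minute 56 overlaps/touches minute 53 to minute 57 → extend to minute 53 to minute 57.
minute 59 to minute 77 is disjoint → start new block.
minute 61 to minute 76 overlaps/touches minute 59 to minute 77 → extend to minute 59 to minute 77.

minute 34 to minute 44, minute 53 to minute 57, minute 59 to minute 77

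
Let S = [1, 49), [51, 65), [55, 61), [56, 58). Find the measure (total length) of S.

62

Merged: [1, 49), [51, 65).
Lengths: 48 + 14 = 62.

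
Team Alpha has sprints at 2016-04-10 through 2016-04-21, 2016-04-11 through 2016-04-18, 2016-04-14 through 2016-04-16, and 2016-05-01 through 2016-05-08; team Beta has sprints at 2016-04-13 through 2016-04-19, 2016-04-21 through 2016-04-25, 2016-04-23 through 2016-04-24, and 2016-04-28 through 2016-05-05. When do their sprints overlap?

2016-04-13 through 2016-04-19, 2016-04-21 through 2016-04-21, 2016-05-01 through 2016-05-05

A, merged: 2016-04-10 through 2016-04-21, 2016-05-01 through 2016-05-08.
B, merged: 2016-04-13 through 2016-04-19, 2016-04-21 through 2016-04-25, 2016-04-28 through 2016-05-05.
2016-04-10 through 2016-04-21 ∩ B → 2016-04-13 through 2016-04-19, 2016-04-21 through 2016-04-21.
2016-05-01 through 2016-05-08 ∩ B → 2016-05-01 through 2016-05-05.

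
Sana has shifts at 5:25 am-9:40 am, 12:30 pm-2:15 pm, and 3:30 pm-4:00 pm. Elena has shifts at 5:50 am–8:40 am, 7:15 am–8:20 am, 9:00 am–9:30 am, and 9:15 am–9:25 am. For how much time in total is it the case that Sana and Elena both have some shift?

B, merged: 5:50 am–8:40 am, 9:00 am–9:30 am.
A ∩ B = 5:50 am–8:40 am, 9:00 am–9:30 am.
Total: 2 h 50 min + 30 min = 3 h 20 min.

3 h 20 min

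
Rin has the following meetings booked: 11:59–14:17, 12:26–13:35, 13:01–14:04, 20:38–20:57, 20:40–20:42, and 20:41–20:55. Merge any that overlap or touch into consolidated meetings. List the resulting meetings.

11:59-14:17, 20:38-20:57

12:26-13:35 overlaps/touches 11:59-14:17 → extend to 11:59-14:17.
13:01-14:04 overlaps/touches 11:59-14:17 → extend to 11:59-14:17.
20:38-20:57 is disjoint → start new block.
20:40-20:42 overlaps/touches 20:38-20:57 → extend to 20:38-20:57.
20:41-20:55 overlaps/touches 20:38-20:57 → extend to 20:38-20:57.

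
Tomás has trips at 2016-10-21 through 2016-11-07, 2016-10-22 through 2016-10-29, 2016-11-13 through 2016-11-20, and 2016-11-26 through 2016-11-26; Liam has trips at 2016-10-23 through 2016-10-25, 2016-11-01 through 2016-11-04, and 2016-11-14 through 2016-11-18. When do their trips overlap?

2016-10-23 through 2016-10-25, 2016-11-01 through 2016-11-04, 2016-11-14 through 2016-11-18

Merge the first list: 2016-10-21 through 2016-11-07, 2016-11-13 through 2016-11-20, 2016-11-26 through 2016-11-26.
2016-10-21 through 2016-11-07 meets the second set on 2016-10-23 through 2016-10-25, 2016-11-01 through 2016-11-04.
2016-11-13 through 2016-11-20 meets the second set on 2016-11-14 through 2016-11-18.
2016-11-26 through 2016-11-26: no overlap with the second set.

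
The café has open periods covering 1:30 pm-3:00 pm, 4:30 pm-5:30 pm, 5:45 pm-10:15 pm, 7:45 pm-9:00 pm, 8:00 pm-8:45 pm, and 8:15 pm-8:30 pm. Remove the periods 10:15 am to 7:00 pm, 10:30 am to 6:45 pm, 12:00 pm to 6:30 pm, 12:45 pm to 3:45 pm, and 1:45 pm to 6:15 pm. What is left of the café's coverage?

7:00 pm–10:15 pm

A, merged: 1:30 pm–3:00 pm, 4:30 pm–5:30 pm, 5:45 pm–10:15 pm.
B, merged: 10:15 am–7:00 pm.
1:30 pm–3:00 pm: fully covered by B → removed.
4:30 pm–5:30 pm: fully covered by B → removed.
5:45 pm–10:15 pm minus B → 7:00 pm–10:15 pm.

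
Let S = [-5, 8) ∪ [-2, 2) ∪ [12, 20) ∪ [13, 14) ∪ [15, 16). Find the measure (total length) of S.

21

Merged: [-5, 8), [12, 20).
Lengths: 13 + 8 = 21.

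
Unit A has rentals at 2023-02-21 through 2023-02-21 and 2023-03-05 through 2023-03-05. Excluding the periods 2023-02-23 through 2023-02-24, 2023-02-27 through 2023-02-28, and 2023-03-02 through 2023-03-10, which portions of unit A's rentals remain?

2023-02-21 through 2023-02-21

2023-02-21 through 2023-02-21 is untouched.
2023-03-05 through 2023-03-05 lies entirely inside B → drops out.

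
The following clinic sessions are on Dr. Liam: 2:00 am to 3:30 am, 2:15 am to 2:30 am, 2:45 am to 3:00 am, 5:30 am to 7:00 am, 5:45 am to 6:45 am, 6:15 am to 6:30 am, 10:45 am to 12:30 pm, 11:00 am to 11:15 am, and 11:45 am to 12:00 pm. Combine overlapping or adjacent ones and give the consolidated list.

2:15 am–2:30 am overlaps/touches 2:00 am–3:30 am → extend to 2:00 am–3:30 am.
2:45 am–3:00 am overlaps/touches 2:00 am–3:30 am → extend to 2:00 am–3:30 am.
5:30 am–7:00 am is disjoint → start new block.
5:45 am–6:45 am overlaps/touches 5:30 am–7:00 am → extend to 5:30 am–7:00 am.
6:15 am–6:30 am overlaps/touches 5:30 am–7:00 am → extend to 5:30 am–7:00 am.
10:45 am–12:30 pm is disjoint → start new block.
11:00 am–11:15 am overlaps/touches 10:45 am–12:30 pm → extend to 10:45 am–12:30 pm.
11:45 am–12:00 pm overlaps/touches 10:45 am–12:30 pm → extend to 10:45 am–12:30 pm.

2:00 am–3:30 am, 5:30 am–7:00 am, 10:45 am–12:30 pm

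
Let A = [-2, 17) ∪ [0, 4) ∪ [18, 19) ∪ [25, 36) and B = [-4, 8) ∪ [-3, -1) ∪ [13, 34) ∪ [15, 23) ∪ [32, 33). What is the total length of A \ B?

Merge the first list: [-2, 17), [18, 19), [25, 36).
Merge the second list: [-4, 8), [13, 34).
A \ B = [8, 13), [34, 36).
Total: 5 + 2 = 7.

7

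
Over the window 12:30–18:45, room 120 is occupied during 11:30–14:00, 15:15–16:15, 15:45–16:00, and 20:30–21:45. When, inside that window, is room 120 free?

14:00–15:15, 16:15–18:45

After merging, the occupied span is 11:30–14:00, 15:15–16:15, 20:30–21:45.
Gaps within 12:30–18:45: 14:00–15:15, 16:15–18:45.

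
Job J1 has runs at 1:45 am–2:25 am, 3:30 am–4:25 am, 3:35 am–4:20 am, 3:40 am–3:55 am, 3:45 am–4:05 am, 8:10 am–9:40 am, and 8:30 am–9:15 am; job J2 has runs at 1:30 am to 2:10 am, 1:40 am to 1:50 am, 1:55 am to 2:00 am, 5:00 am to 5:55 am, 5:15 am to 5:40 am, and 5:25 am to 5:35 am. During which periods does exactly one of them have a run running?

1:30 am-1:45 am, 2:10 am-2:25 am, 3:30 am-4:25 am, 5:00 am-5:55 am, 8:10 am-9:40 am

A, merged: 1:45 am-2:25 am, 3:30 am-4:25 am, 8:10 am-9:40 am.
B, merged: 1:30 am-2:10 am, 5:00 am-5:55 am.
A but not B: 2:10 am-2:25 am, 3:30 am-4:25 am, 8:10 am-9:40 am.
B but not A: 1:30 am-1:45 am, 5:00 am-5:55 am.
Combining gives A △ B.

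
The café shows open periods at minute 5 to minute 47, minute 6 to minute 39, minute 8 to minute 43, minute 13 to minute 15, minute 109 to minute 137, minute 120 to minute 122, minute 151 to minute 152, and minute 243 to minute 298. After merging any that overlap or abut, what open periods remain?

minute 5 to minute 47, minute 109 to minute 137, minute 151 to minute 152, minute 243 to minute 298

minute 6 to minute 39 overlaps/touches minute 5 to minute 47 → extend to minute 5 to minute 47.
minute 8 to minute 43 overlaps/touches minute 5 to minute 47 → extend to minute 5 to minute 47.
minute 13 to minute 15 overlaps/touches minute 5 to minute 47 → extend to minute 5 to minute 47.
minute 109 to minute 137 is disjoint → start new block.
minute 120 to minute 122 overlaps/touches minute 109 to minute 137 → extend to minute 109 to minute 137.
minute 151 to minute 152 is disjoint → start new block.
minute 243 to minute 298 is disjoint → start new block.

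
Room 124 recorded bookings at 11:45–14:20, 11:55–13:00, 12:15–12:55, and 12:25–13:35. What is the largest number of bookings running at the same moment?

4

At 12:25, 4 of the intervals are simultaneously active.
No point has more.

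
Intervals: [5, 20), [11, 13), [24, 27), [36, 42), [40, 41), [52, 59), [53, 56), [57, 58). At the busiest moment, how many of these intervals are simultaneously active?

Walk the sorted start/end points keeping a running depth.
The depth first hits 2 at 11.

2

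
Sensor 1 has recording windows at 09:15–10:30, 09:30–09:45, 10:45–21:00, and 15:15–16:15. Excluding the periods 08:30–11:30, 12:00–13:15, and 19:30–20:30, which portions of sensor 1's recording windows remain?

Merge the first list: 09:15-10:30, 10:45-21:00.
09:15-10:30 lies entirely inside B → drops out.
10:45-21:00 with B removed leaves 11:30-12:00, 13:15-19:30, 20:30-21:00.

11:30-12:00, 13:15-19:30, 20:30-21:00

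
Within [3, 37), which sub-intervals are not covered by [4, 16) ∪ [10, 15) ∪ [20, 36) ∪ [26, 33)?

[3, 4) ∪ [16, 20) ∪ [36, 37)

After merging, the occupied span is [4, 16), [20, 36).
Gaps within [3, 37): [3, 4), [16, 20), [36, 37).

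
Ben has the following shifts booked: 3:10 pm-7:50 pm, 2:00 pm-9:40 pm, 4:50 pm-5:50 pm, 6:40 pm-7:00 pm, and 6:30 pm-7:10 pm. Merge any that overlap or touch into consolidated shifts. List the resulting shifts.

2:00 pm–9:40 pm

Sort by start: 2:00 pm–9:40 pm, 3:10 pm–7:50 pm, 4:50 pm–5:50 pm, 6:30 pm–7:10 pm, 6:40 pm–7:00 pm.
3:10 pm–7:50 pm overlaps/touches 2:00 pm–9:40 pm → extend to 2:00 pm–9:40 pm.
4:50 pm–5:50 pm overlaps/touches 2:00 pm–9:40 pm → extend to 2:00 pm–9:40 pm.
6:30 pm–7:10 pm overlaps/touches 2:00 pm–9:40 pm → extend to 2:00 pm–9:40 pm.
6:40 pm–7:00 pm overlaps/touches 2:00 pm–9:40 pm → extend to 2:00 pm–9:40 pm.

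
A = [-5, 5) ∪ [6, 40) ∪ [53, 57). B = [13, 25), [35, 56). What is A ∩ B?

[13, 25) ∪ [35, 40) ∪ [53, 56)

[-5, 5) falls entirely outside B.
[6, 40) overlaps B on [13, 25), [35, 40).
[53, 57) overlaps B on [53, 56).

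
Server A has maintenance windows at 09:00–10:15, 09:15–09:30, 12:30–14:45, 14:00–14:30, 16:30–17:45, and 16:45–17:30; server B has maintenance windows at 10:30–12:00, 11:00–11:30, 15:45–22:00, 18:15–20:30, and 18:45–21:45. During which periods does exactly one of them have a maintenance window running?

09:00-10:15, 10:30-12:00, 12:30-14:45, 15:45-16:30, 17:45-22:00

First set merges to 09:00-10:15, 12:30-14:45, 16:30-17:45.
Second set merges to 10:30-12:00, 15:45-22:00.
A but not B: 09:00-10:15, 12:30-14:45.
B but not A: 10:30-12:00, 15:45-16:30, 17:45-22:00.
Combining gives A △ B.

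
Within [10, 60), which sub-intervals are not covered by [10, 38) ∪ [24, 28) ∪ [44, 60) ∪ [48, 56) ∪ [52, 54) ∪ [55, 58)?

The merged coverage is [10, 38), [44, 60).
Uncovered inside [10, 60): [38, 44).

[38, 44)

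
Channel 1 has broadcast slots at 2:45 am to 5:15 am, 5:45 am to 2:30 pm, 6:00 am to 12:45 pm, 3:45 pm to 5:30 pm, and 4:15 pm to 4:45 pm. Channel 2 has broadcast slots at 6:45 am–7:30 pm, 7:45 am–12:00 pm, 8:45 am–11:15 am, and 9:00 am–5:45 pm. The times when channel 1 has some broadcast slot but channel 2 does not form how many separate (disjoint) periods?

2

A, merged: 2:45 am–5:15 am, 5:45 am–2:30 pm, 3:45 pm–5:30 pm.
B, merged: 6:45 am–7:30 pm.
A \ B = 2:45 am–5:15 am, 5:45 am–6:45 am.
That is 2 disjoint pieces.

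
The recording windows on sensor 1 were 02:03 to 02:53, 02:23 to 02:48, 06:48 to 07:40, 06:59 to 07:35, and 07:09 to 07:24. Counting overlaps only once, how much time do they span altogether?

1 h 42 min

Merged: 02:03–02:53, 06:48–07:40.
Lengths: 50 min + 52 min = 1 h 42 min.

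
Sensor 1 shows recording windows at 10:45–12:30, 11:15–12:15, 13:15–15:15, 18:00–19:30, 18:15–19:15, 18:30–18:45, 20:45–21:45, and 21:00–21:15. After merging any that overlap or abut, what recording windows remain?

10:45–12:30, 13:15–15:15, 18:00–19:30, 20:45–21:45

11:15–12:15 overlaps/touches 10:45–12:30 → extend to 10:45–12:30.
13:15–15:15 is disjoint → start new block.
18:00–19:30 is disjoint → start new block.
18:15–19:15 overlaps/touches 18:00–19:30 → extend to 18:00–19:30.
18:30–18:45 overlaps/touches 18:00–19:30 → extend to 18:00–19:30.
20:45–21:45 is disjoint → start new block.
21:00–21:15 overlaps/touches 20:45–21:45 → extend to 20:45–21:45.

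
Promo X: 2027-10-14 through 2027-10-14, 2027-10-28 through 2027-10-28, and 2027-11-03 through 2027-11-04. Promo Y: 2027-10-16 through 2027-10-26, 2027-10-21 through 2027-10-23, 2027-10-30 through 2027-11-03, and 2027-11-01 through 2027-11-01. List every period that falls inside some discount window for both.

2027-11-03 through 2027-11-03

Merge the second list: 2027-10-16 through 2027-10-26, 2027-10-30 through 2027-11-03.
2027-10-14 through 2027-10-14: no overlap with the second set.
2027-10-28 through 2027-10-28: no overlap with the second set.
2027-11-03 through 2027-11-04 meets the second set on 2027-11-03 through 2027-11-03.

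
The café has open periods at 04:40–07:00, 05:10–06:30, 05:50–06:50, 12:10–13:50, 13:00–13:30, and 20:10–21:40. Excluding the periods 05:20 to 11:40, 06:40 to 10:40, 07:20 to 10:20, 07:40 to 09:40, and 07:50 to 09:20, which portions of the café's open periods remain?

A, merged: 04:40–07:00, 12:10–13:50, 20:10–21:40.
B, merged: 05:20–11:40.
04:40–07:00 minus B → 04:40–05:20.
12:10–13:50: no B overlap → unchanged.
20:10–21:40: no B overlap → unchanged.

04:40–05:20, 12:10–13:50, 20:10–21:40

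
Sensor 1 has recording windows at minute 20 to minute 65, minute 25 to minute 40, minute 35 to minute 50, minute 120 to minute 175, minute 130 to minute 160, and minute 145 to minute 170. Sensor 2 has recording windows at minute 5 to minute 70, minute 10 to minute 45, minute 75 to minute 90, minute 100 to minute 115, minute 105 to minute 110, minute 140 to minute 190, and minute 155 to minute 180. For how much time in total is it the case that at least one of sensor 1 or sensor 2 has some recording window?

165 minutes

First set merges to minute 20 to minute 65, minute 120 to minute 175.
Second set merges to minute 5 to minute 70, minute 75 to minute 90, minute 100 to minute 115, minute 140 to minute 190.
A ∪ B = minute 5 to minute 70, minute 75 to minute 90, minute 100 to minute 115, minute 120 to minute 190.
Total: 65 minutes + 15 minutes + 15 minutes + 70 minutes = 165 minutes.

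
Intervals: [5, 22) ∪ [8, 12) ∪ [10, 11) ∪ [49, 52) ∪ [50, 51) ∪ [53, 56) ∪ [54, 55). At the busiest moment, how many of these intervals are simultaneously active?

Walk the sorted start/end points keeping a running depth.
The depth first hits 3 at 10.

3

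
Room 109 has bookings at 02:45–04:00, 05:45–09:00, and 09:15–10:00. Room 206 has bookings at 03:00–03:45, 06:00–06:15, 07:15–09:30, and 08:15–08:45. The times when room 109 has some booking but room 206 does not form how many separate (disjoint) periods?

5

B, merged: 03:00-03:45, 06:00-06:15, 07:15-09:30.
A \ B = 02:45-03:00, 03:45-04:00, 05:45-06:00, 06:15-07:15, 09:30-10:00.
That is 5 disjoint pieces.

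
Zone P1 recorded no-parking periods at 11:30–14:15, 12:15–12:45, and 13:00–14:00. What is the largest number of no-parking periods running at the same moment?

2

Sweep endpoints in order; track running count of active intervals.
Peak of 2 reached at 12:15.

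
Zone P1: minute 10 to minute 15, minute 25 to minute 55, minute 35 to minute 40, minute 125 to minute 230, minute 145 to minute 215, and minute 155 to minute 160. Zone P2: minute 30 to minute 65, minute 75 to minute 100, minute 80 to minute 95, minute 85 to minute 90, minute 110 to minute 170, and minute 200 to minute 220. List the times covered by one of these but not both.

minute 10 to minute 15, minute 25 to minute 30, minute 55 to minute 65, minute 75 to minute 100, minute 110 to minute 125, minute 170 to minute 200, minute 220 to minute 230

A, merged: minute 10 to minute 15, minute 25 to minute 55, minute 125 to minute 230.
B, merged: minute 30 to minute 65, minute 75 to minute 100, minute 110 to minute 170, minute 200 to minute 220.
Only in the first: minute 10 to minute 15, minute 25 to minute 30, minute 170 to minute 200, minute 220 to minute 230.
Only in the second: minute 55 to minute 65, minute 75 to minute 100, minute 110 to minute 125.
Together these are the periods covered by exactly one.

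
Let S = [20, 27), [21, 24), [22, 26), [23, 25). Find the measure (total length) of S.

7

Merged: [20, 27).
Length: 7.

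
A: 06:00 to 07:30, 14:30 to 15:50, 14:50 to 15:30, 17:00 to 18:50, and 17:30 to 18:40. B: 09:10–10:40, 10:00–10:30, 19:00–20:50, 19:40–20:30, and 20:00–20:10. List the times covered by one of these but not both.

Merge the first list: 06:00–07:30, 14:30–15:50, 17:00–18:50.
Merge the second list: 09:10–10:40, 19:00–20:50.
A \ B = 06:00–07:30, 14:30–15:50, 17:00–18:50.
B \ A = 09:10–10:40, 19:00–20:50.
Union of the two gives the symmetric difference.

06:00–07:30, 09:10–10:40, 14:30–15:50, 17:00–18:50, 19:00–20:50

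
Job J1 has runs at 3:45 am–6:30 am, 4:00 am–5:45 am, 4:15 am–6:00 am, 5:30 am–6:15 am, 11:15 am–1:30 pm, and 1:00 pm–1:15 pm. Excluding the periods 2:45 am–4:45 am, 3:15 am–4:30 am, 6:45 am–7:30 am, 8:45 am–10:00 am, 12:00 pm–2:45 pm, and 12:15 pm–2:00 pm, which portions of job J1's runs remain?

First set merges to 3:45 am–6:30 am, 11:15 am–1:30 pm.
Second set merges to 2:45 am–4:45 am, 6:45 am–7:30 am, 8:45 am–10:00 am, 12:00 pm–2:45 pm.
3:45 am–6:30 am minus B → 4:45 am–6:30 am.
11:15 am–1:30 pm minus B → 11:15 am–12:00 pm.

4:45 am–6:30 am, 11:15 am–12:00 pm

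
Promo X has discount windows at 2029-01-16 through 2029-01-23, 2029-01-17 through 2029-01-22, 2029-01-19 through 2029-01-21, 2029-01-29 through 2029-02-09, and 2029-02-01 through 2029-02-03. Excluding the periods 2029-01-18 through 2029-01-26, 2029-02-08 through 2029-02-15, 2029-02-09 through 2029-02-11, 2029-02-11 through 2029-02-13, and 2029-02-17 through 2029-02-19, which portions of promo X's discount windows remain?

A, merged: 2029-01-16 through 2029-01-23, 2029-01-29 through 2029-02-09.
B, merged: 2029-01-18 through 2029-01-26, 2029-02-08 through 2029-02-15, 2029-02-17 through 2029-02-19.
2029-01-16 through 2029-01-23 minus B → 2029-01-16 through 2029-01-17.
2029-01-29 through 2029-02-09 minus B → 2029-01-29 through 2029-02-07.

2029-01-16 through 2029-01-17, 2029-01-29 through 2029-02-07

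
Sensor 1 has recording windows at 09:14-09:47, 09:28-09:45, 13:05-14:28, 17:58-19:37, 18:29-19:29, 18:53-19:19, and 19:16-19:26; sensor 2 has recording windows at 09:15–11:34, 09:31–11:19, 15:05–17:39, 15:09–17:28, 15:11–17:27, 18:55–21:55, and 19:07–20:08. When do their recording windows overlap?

Merge the first list: 09:14–09:47, 13:05–14:28, 17:58–19:37.
Merge the second list: 09:15–11:34, 15:05–17:39, 18:55–21:55.
09:14–09:47 meets the second set on 09:15–09:47.
13:05–14:28: no overlap with the second set.
17:58–19:37 meets the second set on 18:55–19:37.

09:15–09:47, 18:55–19:37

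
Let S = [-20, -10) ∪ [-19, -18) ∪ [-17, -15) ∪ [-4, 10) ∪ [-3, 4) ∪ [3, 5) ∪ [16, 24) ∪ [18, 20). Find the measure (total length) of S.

32

Merged: [-20, -10), [-4, 10), [16, 24).
Lengths: 10 + 14 + 8 = 32.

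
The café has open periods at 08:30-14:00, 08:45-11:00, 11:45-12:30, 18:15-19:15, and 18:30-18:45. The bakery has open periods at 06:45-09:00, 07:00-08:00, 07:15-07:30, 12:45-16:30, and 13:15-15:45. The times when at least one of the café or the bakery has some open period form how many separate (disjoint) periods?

Merge the first list: 08:30–14:00, 18:15–19:15.
Merge the second list: 06:45–09:00, 12:45–16:30.
A ∪ B = 06:45–16:30, 18:15–19:15.
That is 2 disjoint pieces.

2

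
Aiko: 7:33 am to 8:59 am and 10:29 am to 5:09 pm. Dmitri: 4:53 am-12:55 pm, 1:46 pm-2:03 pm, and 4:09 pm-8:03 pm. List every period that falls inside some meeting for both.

7:33 am–8:59 am overlaps B on 7:33 am–8:59 am.
10:29 am–5:09 pm overlaps B on 10:29 am–12:55 pm, 1:46 pm–2:03 pm, 4:09 pm–5:09 pm.

7:33 am–8:59 am, 10:29 am–12:55 pm, 1:46 pm–2:03 pm, 4:09 pm–5:09 pm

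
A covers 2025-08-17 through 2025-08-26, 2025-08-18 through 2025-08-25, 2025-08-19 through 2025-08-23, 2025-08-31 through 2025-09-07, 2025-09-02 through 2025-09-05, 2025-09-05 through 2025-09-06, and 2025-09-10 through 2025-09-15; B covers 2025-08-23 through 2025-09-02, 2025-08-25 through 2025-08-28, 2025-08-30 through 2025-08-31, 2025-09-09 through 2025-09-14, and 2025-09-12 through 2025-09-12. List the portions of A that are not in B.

Merge the first list: 2025-08-17 through 2025-08-26, 2025-08-31 through 2025-09-07, 2025-09-10 through 2025-09-15.
Merge the second list: 2025-08-23 through 2025-09-02, 2025-09-09 through 2025-09-14.
2025-08-17 through 2025-08-26 \ B = 2025-08-17 through 2025-08-22.
2025-08-31 through 2025-09-07 \ B = 2025-09-03 through 2025-09-07.
2025-09-10 through 2025-09-15 \ B = 2025-09-15 through 2025-09-15.

2025-08-17 through 2025-08-22, 2025-09-03 through 2025-09-07, 2025-09-15 through 2025-09-15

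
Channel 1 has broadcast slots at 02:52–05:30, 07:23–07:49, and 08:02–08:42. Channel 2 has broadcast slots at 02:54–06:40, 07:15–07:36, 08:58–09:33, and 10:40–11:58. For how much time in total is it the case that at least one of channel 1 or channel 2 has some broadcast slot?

A ∪ B = 02:52–06:40, 07:15–07:49, 08:02–08:42, 08:58–09:33, 10:40–11:58.
Total: 3 h 48 min + 34 min + 40 min + 35 min + 1 h 18 min = 6 h 55 min.

6 h 55 min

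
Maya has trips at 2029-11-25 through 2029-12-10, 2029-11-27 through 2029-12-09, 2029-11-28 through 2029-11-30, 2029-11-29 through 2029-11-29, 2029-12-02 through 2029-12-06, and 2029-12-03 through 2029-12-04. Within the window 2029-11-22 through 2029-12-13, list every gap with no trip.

The merged coverage is 2029-11-25 through 2029-12-10.
Gaps within 2029-11-22 through 2029-12-13: 2029-11-22 through 2029-11-24, 2029-12-11 through 2029-12-13.

2029-11-22 through 2029-11-24, 2029-12-11 through 2029-12-13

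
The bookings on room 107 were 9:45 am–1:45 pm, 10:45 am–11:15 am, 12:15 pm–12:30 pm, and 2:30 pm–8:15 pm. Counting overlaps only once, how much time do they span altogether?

Merged: 9:45 am–1:45 pm, 2:30 pm–8:15 pm.
Lengths: 4 h + 5 h 45 min = 9 h 45 min.

9 h 45 min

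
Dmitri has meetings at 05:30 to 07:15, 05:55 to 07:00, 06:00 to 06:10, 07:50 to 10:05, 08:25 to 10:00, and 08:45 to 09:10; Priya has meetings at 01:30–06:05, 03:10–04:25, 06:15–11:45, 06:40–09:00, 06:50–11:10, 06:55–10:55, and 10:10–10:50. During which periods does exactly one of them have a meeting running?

A, merged: 05:30–07:15, 07:50–10:05.
B, merged: 01:30–06:05, 06:15–11:45.
A but not B: 06:05–06:15.
B but not A: 01:30–05:30, 07:15–07:50, 10:05–11:45.
Combining gives A △ B.

01:30–05:30, 06:05–06:15, 07:15–07:50, 10:05–11:45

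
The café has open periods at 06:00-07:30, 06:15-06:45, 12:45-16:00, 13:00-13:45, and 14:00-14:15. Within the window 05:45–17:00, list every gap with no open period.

05:45-06:00, 07:30-12:45, 16:00-17:00

After merging, the occupied span is 06:00-07:30, 12:45-16:00.
Uncovered inside 05:45-17:00: 05:45-06:00, 07:30-12:45, 16:00-17:00.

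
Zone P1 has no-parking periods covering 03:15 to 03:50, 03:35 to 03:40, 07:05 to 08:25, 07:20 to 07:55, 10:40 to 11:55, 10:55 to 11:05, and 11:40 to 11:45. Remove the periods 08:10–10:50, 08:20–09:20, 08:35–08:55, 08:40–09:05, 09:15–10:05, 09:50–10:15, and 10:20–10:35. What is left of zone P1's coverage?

First set merges to 03:15–03:50, 07:05–08:25, 10:40–11:55.
Second set merges to 08:10–10:50.
03:15–03:50: no B overlap → unchanged.
07:05–08:25 minus B → 07:05–08:10.
10:40–11:55 minus B → 10:50–11:55.

03:15–03:50, 07:05–08:10, 10:50–11:55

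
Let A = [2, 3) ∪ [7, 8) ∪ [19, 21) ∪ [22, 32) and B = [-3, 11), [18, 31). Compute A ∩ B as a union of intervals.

[2, 3) ∪ [7, 8) ∪ [19, 21) ∪ [22, 31)

[2, 3) meets the second set on [2, 3).
[7, 8) meets the second set on [7, 8).
[19, 21) meets the second set on [19, 21).
[22, 32) meets the second set on [22, 31).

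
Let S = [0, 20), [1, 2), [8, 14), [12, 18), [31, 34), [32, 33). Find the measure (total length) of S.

Merged: [0, 20), [31, 34).
Lengths: 20 + 3 = 23.

23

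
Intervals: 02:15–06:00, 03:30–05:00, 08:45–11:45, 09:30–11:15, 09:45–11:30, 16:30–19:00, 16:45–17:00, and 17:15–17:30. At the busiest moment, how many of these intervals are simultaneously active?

Walk the sorted start/end points keeping a running depth.
The depth first hits 3 at 09:45.

3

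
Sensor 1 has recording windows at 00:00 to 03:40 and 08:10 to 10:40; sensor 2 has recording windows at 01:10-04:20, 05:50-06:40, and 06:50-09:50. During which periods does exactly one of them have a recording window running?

00:00–01:10, 03:40–04:20, 05:50–06:40, 06:50–08:10, 09:50–10:40

A \ B = 00:00–01:10, 09:50–10:40.
B \ A = 03:40–04:20, 05:50–06:40, 06:50–08:10.
Union of the two gives the symmetric difference.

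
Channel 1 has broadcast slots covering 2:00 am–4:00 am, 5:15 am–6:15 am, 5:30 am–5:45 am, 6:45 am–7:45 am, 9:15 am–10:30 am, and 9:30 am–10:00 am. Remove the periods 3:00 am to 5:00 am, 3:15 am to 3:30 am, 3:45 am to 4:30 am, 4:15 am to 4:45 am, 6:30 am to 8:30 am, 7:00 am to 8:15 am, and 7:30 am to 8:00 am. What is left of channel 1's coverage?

First set merges to 2:00 am–4:00 am, 5:15 am–6:15 am, 6:45 am–7:45 am, 9:15 am–10:30 am.
Second set merges to 3:00 am–5:00 am, 6:30 am–8:30 am.
2:00 am–4:00 am minus B → 2:00 am–3:00 am.
5:15 am–6:15 am: no B overlap → unchanged.
6:45 am–7:45 am: fully covered by B → removed.
9:15 am–10:30 am: no B overlap → unchanged.

2:00 am–3:00 am, 5:15 am–6:15 am, 9:15 am–10:30 am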